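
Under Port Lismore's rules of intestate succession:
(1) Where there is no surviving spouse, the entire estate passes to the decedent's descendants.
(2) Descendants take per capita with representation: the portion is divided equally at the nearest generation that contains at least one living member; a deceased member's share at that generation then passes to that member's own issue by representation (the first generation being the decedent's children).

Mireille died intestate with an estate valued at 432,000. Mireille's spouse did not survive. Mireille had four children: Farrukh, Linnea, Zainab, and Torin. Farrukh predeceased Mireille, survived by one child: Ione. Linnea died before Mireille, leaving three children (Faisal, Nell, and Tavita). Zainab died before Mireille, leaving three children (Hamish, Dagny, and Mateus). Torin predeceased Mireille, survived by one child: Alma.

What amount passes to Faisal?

The entire 432,000 passes to the descendants.
No child survives, so the initial division is made at the grandchildren's generation.
That amount (432,000) is divided into 8 shares of 54,000: Ione, Faisal, Nell, Tavita, Hamish, Dagny, Mateus, and Alma each take 54,000.

Faisal receives 54,000.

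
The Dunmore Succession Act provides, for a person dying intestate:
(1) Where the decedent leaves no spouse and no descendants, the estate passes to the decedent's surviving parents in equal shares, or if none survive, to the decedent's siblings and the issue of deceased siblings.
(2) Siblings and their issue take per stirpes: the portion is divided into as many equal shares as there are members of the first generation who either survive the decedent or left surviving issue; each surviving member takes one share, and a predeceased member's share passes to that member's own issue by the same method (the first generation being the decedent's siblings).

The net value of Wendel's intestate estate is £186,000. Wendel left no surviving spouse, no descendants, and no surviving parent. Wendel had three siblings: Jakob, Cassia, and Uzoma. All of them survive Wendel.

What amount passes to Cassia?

The entire £186,000 passes to the siblings and their issue.
That amount (£186,000) is divided into 3 shares of £62,000: Jakob, Cassia, and Uzoma each take £62,000.

Cassia receives £62,000.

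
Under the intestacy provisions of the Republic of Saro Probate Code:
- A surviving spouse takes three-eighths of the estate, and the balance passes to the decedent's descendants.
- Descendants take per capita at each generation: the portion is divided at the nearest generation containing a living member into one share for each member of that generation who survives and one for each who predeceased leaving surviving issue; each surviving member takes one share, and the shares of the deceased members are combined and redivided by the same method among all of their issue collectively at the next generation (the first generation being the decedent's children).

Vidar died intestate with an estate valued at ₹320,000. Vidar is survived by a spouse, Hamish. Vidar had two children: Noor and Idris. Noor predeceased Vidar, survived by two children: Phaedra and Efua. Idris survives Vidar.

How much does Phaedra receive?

Hamish takes three-eighths of ₹320,000 = ₹120,000. The remaining ₹200,000 passes to the descendants.
The descendants' portion (₹200,000) is divided at the children's generation into 2 shares of ₹100,000. Idris takes ₹100,000. The remaining share for the deceased Noor (₹100,000) is carried to the next generation.
That pool (₹100,000) is divided at the grandchildren's generation equally among Phaedra and Efua: ₹50,000 each.

Phaedra receives ₹50,000.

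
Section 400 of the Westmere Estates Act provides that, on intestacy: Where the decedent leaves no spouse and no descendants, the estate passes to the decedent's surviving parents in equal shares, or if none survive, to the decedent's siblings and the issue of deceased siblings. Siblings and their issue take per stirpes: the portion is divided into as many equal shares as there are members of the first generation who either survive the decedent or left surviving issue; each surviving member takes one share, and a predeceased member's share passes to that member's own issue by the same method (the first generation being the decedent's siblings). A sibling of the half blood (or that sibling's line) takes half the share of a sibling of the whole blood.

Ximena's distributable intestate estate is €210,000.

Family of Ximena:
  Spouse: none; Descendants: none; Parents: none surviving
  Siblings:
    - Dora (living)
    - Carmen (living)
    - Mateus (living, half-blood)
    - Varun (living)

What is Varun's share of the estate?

The entire €210,000 passes to the siblings and their issue.
Counting each half-blood sibling's line as half a unit, there are 7/2 units in €210,000, so one unit is €60,000. Whole-blood lines (Dora, Carmen, and Varun) take €60,000 each; half-blood lines (Mateus) take €30,000 each.

Varun receives €60,000.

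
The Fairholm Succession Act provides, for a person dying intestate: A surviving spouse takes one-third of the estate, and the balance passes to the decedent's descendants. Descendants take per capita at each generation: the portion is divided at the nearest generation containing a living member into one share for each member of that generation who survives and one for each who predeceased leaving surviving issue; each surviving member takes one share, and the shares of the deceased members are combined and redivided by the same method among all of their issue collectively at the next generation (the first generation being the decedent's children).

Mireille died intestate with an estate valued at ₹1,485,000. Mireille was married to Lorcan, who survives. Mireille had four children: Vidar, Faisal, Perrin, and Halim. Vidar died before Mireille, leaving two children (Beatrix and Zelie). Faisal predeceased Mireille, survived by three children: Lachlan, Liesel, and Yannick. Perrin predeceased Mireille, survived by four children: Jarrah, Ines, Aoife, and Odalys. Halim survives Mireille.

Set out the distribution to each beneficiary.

Lorcan takes one-third of ₹1,485,000 = ₹495,000. The remaining ₹990,000 passes to the descendants.
The descendants' portion (₹990,000) is divided at the children's generation into 4 shares of ₹247,500. Halim takes ₹247,500. The 3 shares of the deceased (Vidar, Faisal, and Perrin) are combined into a pool of ₹742,500.
That pool (₹742,500) is divided at the grandchildren's generation equally among Beatrix, Zelie, Lachlan, Liesel, Yannick, Jarrah, Ines, Aoife, and Odalys: ₹82,500 each.

Lorcan: ₹495,000; Beatrix: ₹82,500; Zelie: ₹82,500; Lachlan: ₹82,500; Liesel: ₹82,500; Yannick: ₹82,500; Jarrah: ₹82,500; Ines: ₹82,500; Aoife: ₹82,500; Odalys: ₹82,500; Halim: ₹247,500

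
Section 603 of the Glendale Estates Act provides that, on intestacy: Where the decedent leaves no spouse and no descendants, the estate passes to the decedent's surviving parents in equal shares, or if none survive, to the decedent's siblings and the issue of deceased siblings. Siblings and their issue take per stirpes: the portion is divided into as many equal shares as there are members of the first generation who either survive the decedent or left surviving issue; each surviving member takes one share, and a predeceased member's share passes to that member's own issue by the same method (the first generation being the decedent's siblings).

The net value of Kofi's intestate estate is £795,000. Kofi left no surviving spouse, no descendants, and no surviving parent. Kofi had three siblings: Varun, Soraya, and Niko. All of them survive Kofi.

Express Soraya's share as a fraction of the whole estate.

The entire £795,000 passes to the siblings and their issue.
That amount (£795,000) is divided into 3 shares of £265,000: Varun, Soraya, and Niko each take £265,000.

Soraya receives 1/3 of the estate.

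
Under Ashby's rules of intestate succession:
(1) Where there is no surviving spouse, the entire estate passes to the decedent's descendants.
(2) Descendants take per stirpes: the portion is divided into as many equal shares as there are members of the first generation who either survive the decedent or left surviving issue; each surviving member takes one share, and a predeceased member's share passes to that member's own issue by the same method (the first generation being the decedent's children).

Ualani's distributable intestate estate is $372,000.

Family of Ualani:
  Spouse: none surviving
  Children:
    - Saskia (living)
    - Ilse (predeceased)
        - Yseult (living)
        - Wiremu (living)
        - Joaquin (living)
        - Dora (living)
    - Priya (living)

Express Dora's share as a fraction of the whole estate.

Dora receives 1/12 of the estate.

The entire $372,000 passes to the descendants.
That amount ($372,000) is divided into 3 shares of $124,000: Saskia and Priya each take $124,000; Ilse's $124,000 share passes to Ilse's issue.
Ilse's share ($124,000) is divided into 4 shares of $31,000: Yseult, Wiremu, Joaquin, and Dora each take $31,000.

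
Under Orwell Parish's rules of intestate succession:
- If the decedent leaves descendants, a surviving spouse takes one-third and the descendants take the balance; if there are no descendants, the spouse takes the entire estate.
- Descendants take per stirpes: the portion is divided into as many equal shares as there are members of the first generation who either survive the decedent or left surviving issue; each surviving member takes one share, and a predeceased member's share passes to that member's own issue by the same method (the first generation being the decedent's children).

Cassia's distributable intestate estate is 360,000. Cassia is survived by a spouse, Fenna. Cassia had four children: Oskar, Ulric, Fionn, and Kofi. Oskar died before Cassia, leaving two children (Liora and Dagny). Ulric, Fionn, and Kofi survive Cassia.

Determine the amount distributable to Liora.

Fenna takes one-third of 360,000 = 120,000. The remaining 240,000 passes to the descendants.
The descendants' portion (240,000) is divided into 4 shares of 60,000: Ulric, Fionn, and Kofi each take 60,000; Oskar's 60,000 share passes to Oskar's issue.
Oskar's share (60,000) is divided into 2 shares of 30,000: Liora and Dagny each take 30,000.

Liora receives 30,000.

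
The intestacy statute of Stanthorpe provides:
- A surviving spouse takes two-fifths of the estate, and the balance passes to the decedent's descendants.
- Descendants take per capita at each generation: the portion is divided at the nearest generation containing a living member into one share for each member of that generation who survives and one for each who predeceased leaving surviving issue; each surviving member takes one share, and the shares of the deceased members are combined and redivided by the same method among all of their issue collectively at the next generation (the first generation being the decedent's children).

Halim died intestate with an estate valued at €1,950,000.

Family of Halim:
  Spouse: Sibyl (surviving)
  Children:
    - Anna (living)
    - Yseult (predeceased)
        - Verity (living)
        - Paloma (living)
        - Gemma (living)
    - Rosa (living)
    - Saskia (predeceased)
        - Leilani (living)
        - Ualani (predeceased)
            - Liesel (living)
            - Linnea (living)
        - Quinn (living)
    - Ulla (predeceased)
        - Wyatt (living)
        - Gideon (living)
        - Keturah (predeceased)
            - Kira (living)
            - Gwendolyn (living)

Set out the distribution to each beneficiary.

Sibyl takes two-fifths of €1,950,000 = €780,000. The remaining €1,170,000 passes to the descendants.
The descendants' portion (€1,170,000) is divided at the children's generation into 5 shares of €234,000. Anna and Rosa each take €234,000. The 3 shares of the deceased (Yseult, Saskia, and Ulla) are combined into a pool of €702,000.
That pool (€702,000) is divided at the grandchildren's generation into 9 shares of €78,000. Verity, Paloma, Gemma, Leilani, Quinn, Wyatt, and Gideon each take €78,000. The 2 shares of the deceased (Ualani and Keturah) are combined into a pool of €156,000.
That pool (€156,000) is divided at the great-grandchildren's generation equally among Liesel, Linnea, Kira, and Gwendolyn: €39,000 each.

Sibyl: €780,000; Anna: €234,000; Verity: €78,000; Paloma: €78,000; Gemma: €78,000; Rosa: €234,000; Leilani: €78,000; Liesel: €39,000; Linnea: €39,000; Quinn: €78,000; Wyatt: €78,000; Gideon: €78,000; Kira: €39,000; Gwendolyn: €39,000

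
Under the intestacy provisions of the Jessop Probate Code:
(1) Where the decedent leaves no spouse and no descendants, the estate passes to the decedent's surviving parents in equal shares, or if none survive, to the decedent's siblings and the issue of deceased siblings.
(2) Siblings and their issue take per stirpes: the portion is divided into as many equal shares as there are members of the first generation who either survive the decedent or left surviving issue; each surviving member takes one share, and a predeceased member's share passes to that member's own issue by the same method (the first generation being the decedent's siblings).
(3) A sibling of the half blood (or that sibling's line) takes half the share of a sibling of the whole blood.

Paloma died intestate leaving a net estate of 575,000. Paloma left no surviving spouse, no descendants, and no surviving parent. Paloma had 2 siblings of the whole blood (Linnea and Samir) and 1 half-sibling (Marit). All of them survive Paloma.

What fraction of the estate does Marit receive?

Marit receives 1/5 of the estate.

The entire 575,000 passes to the siblings and their issue.
Counting each half-blood sibling's line as half a unit, there are 5/2 units in 575,000, so one unit is 230,000. Whole-blood lines (Linnea and Samir) take 230,000 each; half-blood lines (Marit) take 115,000 each.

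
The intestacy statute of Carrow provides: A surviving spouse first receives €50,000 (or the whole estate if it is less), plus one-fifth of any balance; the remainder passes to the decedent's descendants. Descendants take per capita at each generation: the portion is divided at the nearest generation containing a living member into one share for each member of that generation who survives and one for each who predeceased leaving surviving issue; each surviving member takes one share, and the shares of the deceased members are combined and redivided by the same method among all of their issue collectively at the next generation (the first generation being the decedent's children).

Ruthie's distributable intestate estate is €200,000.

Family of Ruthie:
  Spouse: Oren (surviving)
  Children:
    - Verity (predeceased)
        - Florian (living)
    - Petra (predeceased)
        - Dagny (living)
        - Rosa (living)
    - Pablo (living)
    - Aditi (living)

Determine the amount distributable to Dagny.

Dagny receives €20,000.

Oren first takes €50,000, leaving a balance of €150,000. Oren then takes one-fifth of the balance (€30,000), for a total of €80,000. The remaining €120,000 passes to the descendants.
The descendants' portion (€120,000) is divided at the children's generation into 4 shares of €30,000. Pablo and Aditi each take €30,000. The 2 shares of the deceased (Verity and Petra) are combined into a pool of €60,000.
That pool (€60,000) is divided at the grandchildren's generation equally among Florian, Dagny, and Rosa: €20,000 each.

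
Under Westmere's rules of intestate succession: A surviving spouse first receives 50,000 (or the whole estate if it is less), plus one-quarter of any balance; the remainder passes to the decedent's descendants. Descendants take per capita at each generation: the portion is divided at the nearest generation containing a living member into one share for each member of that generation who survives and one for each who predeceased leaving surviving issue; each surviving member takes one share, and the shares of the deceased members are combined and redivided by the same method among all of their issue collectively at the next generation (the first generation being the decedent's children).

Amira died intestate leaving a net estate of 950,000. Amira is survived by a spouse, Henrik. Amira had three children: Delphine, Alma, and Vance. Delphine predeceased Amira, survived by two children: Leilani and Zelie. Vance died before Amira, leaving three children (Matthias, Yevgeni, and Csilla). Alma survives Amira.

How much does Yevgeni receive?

Henrik first takes 50,000, leaving a balance of 900,000. Henrik then takes one-quarter of the balance (225,000), for a total of 275,000. The remaining 675,000 passes to the descendants.
The descendants' portion (675,000) is divided at the children's generation into 3 shares of 225,000. Alma takes 225,000. The 2 shares of the deceased (Delphine and Vance) are combined into a pool of 450,000.
That pool (450,000) is divided at the grandchildren's generation equally among Leilani, Zelie, Matthias, Yevgeni, and Csilla: 90,000 each.

Yevgeni receives 90,000.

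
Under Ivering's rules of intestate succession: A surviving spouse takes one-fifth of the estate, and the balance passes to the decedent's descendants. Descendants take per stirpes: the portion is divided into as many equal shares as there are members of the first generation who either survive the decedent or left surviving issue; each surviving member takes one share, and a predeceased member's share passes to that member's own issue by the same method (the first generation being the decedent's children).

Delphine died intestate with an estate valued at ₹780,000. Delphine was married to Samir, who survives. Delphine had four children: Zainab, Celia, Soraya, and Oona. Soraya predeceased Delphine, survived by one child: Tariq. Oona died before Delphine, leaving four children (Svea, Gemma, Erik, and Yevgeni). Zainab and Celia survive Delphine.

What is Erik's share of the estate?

Erik receives ₹39,000.

Samir takes one-fifth of ₹780,000 = ₹156,000. The remaining ₹624,000 passes to the descendants.
The descendants' portion (₹624,000) is divided into 4 shares of ₹156,000: Zainab and Celia each take ₹156,000; Soraya's ₹156,000 share passes to Soraya's issue; Oona's ₹156,000 share passes to Oona's issue.
Soraya's share (₹156,000) passes entirely to Tariq.
Oona's share (₹156,000) is divided into 4 shares of ₹39,000: Svea, Gemma, Erik, and Yevgeni each take ₹39,000.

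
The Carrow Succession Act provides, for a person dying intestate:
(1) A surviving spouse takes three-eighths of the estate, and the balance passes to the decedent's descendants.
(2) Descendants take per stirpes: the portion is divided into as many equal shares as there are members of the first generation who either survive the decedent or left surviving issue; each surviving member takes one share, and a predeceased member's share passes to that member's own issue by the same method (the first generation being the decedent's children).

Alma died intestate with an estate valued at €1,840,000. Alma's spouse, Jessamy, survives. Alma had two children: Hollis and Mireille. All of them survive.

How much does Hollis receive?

Jessamy takes three-eighths of €1,840,000 = €690,000. The remaining €1,150,000 passes to the descendants.
The descendants' portion (€1,150,000) is divided into 2 shares of €575,000: Hollis and Mireille each take €575,000.

Hollis receives €575,000.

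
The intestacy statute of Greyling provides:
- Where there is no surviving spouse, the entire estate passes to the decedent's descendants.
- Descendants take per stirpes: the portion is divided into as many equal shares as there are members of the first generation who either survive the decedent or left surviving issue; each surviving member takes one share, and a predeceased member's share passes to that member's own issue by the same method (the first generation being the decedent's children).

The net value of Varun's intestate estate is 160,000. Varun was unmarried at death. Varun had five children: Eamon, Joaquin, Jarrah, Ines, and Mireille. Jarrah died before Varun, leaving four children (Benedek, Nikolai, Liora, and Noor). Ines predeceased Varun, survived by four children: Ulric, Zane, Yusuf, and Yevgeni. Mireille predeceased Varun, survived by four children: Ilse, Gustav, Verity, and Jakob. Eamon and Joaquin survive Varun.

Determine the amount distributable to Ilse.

The entire 160,000 passes to the descendants.
That amount (160,000) is divided into 5 shares of 32,000: Eamon and Joaquin each take 32,000; Jarrah's 32,000 share passes to Jarrah's issue; Ines's 32,000 share passes to Ines's issue; Mireille's 32,000 share passes to Mireille's issue.
Jarrah's share (32,000) is divided into 4 shares of 8,000: Benedek, Nikolai, Liora, and Noor each take 8,000.
Ines's share (32,000) is divided into 4 shares of 8,000: Ulric, Zane, Yusuf, and Yevgeni each take 8,000.
Mireille's share (32,000) is divided into 4 shares of 8,000: Ilse, Gustav, Verity, and Jakob each take 8,000.

Ilse receives 8,000.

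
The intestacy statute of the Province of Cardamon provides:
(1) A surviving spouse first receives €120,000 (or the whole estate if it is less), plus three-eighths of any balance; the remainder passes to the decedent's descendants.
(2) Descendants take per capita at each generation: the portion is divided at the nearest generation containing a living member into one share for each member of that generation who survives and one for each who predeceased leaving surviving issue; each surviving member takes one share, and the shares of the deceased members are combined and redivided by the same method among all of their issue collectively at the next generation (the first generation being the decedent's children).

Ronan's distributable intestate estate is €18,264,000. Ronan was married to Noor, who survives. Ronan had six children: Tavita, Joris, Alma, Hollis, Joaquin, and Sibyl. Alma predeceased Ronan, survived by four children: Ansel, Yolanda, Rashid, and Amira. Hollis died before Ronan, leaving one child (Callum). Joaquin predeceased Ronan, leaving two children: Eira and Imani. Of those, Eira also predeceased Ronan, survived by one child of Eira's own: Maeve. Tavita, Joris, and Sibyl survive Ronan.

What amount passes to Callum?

Callum receives €810,000.

Noor first takes €120,000, leaving a balance of €18,144,000. Noor then takes three-eighths of the balance (€6,804,000), for a total of €6,924,000. The remaining €11,340,000 passes to the descendants.
The descendants' portion (€11,340,000) is divided at the children's generation into 6 shares of €1,890,000. Tavita, Joris, and Sibyl each take €1,890,000. The 3 shares of the deceased (Alma, Hollis, and Joaquin) are combined into a pool of €5,670,000.
That pool (€5,670,000) is divided at the grandchildren's generation into 7 shares of €810,000. Ansel, Yolanda, Rashid, Amira, Callum, and Imani each take €810,000. The remaining share for the deceased Eira (€810,000) is carried to the next generation.
That pool (€810,000) passes entirely to Maeve, the sole taker at the great-grandchildren's generation.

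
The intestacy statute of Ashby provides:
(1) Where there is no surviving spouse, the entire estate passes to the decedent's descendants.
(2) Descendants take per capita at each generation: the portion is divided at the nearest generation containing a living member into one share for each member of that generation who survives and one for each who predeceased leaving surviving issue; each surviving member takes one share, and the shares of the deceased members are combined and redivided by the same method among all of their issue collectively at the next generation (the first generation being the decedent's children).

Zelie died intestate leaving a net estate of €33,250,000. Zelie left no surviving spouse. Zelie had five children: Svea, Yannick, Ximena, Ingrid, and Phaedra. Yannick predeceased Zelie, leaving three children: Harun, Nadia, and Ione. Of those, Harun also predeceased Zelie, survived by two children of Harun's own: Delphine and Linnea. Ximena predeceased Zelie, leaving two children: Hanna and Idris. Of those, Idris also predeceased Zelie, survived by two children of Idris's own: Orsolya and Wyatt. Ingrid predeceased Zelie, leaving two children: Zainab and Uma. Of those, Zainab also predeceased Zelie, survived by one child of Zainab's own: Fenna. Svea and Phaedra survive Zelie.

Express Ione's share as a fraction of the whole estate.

The entire €33,250,000 passes to the descendants.
That amount (€33,250,000) is divided at the children's generation into 5 shares of €6,650,000. Svea and Phaedra each take €6,650,000. The 3 shares of the deceased (Yannick, Ximena, and Ingrid) are combined into a pool of €19,950,000.
That pool (€19,950,000) is divided at the grandchildren's generation into 7 shares of €2,850,000. Nadia, Ione, Hanna, and Uma each take €2,850,000. The 3 shares of the deceased (Harun, Idris, and Zainab) are combined into a pool of €8,550,000.
That pool (€8,550,000) is divided at the great-grandchildren's generation equally among Delphine, Linnea, Orsolya, Wyatt, and Fenna: €1,710,000 each.

Ione receives 3/35 of the estate.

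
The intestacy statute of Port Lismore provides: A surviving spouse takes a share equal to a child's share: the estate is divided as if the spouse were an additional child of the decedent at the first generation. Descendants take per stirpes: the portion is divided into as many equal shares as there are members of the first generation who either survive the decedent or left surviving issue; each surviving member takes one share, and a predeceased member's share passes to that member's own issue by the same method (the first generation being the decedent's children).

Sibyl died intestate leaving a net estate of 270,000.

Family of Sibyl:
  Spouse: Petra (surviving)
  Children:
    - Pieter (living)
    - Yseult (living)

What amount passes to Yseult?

Yseult receives 90,000.

The spouse counts as an additional share at the children's level, so there are 3 primary shares of 90,000. Petra takes one such share (90,000).
The children's combined portion (180,000) is divided into 2 shares of 90,000: Pieter and Yseult each take 90,000.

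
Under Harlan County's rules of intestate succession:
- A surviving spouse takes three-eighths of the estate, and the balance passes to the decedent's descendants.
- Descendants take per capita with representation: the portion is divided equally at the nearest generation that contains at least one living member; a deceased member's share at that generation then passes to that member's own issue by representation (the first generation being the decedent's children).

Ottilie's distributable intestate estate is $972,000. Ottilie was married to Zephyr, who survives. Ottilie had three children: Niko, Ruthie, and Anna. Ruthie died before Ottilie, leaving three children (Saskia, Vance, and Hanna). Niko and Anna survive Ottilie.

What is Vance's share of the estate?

Vance receives $67,500.

Zephyr takes three-eighths of $972,000 = $364,500. The remaining $607,500 passes to the descendants.
The descendants' portion ($607,500) is divided into 3 shares of $202,500: Niko and Anna each take $202,500; Ruthie's $202,500 share passes to Ruthie's issue.
Ruthie's share ($202,500) is divided into 3 shares of $67,500: Saskia, Vance, and Hanna each take $67,500.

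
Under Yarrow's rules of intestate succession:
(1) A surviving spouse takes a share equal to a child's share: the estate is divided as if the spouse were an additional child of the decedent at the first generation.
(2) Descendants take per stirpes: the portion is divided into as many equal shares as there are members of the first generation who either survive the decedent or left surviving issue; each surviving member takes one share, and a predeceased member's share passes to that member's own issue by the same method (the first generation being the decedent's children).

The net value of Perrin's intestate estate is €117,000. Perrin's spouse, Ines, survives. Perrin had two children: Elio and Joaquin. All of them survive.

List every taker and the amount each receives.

Ines: €39,000; Elio: €39,000; Joaquin: €39,000

The spouse counts as an additional share at the children's level, so there are 3 primary shares of €39,000. Ines takes one such share (€39,000).
The children's combined portion (€78,000) is divided into 2 shares of €39,000: Elio and Joaquin each take €39,000.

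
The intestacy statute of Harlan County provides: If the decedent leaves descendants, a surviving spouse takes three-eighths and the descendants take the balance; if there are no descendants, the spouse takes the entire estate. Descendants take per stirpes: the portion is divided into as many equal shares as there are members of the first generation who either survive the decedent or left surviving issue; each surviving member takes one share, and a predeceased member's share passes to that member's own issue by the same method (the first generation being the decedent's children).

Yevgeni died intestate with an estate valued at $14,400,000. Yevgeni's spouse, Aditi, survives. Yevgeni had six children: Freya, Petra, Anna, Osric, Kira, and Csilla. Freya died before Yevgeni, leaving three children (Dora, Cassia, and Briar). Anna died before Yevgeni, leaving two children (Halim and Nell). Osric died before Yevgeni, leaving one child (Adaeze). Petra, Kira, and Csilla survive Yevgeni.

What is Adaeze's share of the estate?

Aditi takes three-eighths of $14,400,000 = $5,400,000. The remaining $9,000,000 passes to the descendants.
The descendants' portion ($9,000,000) is divided into 6 shares of $1,500,000: Petra, Kira, and Csilla each take $1,500,000; Freya's $1,500,000 share passes to Freya's issue; Anna's $1,500,000 share passes to Anna's issue; Osric's $1,500,000 share passes to Osric's issue.
Freya's share ($1,500,000) is divided into 3 shares of $500,000: Dora, Cassia, and Briar each take $500,000.
Anna's share ($1,500,000) is divided into 2 shares of $750,000: Halim and Nell each take $750,000.
Osric's share ($1,500,000) passes entirely to Adaeze.

Adaeze receives $1,500,000.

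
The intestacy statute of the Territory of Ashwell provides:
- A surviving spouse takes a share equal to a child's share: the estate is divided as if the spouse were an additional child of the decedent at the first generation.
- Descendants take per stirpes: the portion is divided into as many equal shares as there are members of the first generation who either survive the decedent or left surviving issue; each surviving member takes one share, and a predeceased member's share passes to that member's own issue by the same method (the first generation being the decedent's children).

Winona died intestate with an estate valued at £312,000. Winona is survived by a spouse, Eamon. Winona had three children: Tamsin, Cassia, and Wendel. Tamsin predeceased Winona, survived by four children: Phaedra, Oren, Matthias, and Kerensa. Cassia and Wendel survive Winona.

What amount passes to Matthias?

The spouse counts as an additional share at the children's level, so there are 4 primary shares of £78,000. Eamon takes one such share (£78,000).
The children's combined portion (£234,000) is divided into 3 shares of £78,000: Cassia and Wendel each take £78,000; Tamsin's £78,000 share passes to Tamsin's issue.
Tamsin's share (£78,000) is divided into 4 shares of £19,500: Phaedra, Oren, Matthias, and Kerensa each take £19,500.

Matthias receives £19,500.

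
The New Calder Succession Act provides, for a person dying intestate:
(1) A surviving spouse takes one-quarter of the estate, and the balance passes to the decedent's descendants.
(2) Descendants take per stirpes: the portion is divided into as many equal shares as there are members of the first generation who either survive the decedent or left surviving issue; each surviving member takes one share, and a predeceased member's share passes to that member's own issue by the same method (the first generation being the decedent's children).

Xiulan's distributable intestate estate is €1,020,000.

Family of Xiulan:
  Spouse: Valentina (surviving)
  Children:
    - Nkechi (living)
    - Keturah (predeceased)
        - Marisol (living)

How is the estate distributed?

Valentina takes one-quarter of €1,020,000 = €255,000. The remaining €765,000 passes to the descendants.
The descendants' portion (€765,000) is divided into 2 shares of €382,500: Nkechi takes €382,500; Keturah's €382,500 share passes to Keturah's issue.
Keturah's share (€382,500) passes entirely to Marisol.

Valentina: €255,000; Nkechi: €382,500; Marisol: €382,500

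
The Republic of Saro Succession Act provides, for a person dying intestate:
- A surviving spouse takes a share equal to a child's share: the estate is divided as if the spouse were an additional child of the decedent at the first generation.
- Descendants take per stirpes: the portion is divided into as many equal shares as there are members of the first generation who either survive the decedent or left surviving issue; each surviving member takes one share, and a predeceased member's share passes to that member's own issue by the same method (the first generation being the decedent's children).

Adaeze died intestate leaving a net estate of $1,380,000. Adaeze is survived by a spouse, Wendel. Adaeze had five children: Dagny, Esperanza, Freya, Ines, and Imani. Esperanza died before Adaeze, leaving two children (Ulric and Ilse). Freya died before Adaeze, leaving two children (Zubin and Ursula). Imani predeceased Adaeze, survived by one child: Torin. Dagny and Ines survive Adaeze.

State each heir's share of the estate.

The spouse counts as an additional share at the children's level, so there are 6 primary shares of $230,000. Wendel takes one such share ($230,000).
The children's combined portion ($1,150,000) is divided into 5 shares of $230,000: Dagny and Ines each take $230,000; Esperanza's $230,000 share passes to Esperanza's issue; Freya's $230,000 share passes to Freya's issue; Imani's $230,000 share passes to Imani's issue.
Esperanza's share ($230,000) is divided into 2 shares of $115,000: Ulric and Ilse each take $115,000.
Freya's share ($230,000) is divided into 2 shares of $115,000: Zubin and Ursula each take $115,000.
Imani's share ($230,000) passes entirely to Torin.

Wendel: $230,000; Dagny: $230,000; Ulric: $115,000; Ilse: $115,000; Zubin: $115,000; Ursula: $115,000; Ines: $230,000; Torin: $230,000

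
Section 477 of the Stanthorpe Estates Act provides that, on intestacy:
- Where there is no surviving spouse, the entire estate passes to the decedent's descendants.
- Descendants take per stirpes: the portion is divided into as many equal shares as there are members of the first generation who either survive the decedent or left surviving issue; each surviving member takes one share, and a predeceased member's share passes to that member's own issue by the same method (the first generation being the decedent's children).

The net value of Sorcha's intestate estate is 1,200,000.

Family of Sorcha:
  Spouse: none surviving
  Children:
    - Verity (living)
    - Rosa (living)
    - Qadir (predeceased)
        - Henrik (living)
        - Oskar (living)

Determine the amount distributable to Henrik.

The entire 1,200,000 passes to the descendants.
That amount (1,200,000) is divided into 3 shares of 400,000: Verity and Rosa each take 400,000; Qadir's 400,000 share passes to Qadir's issue.
Qadir's share (400,000) is divided into 2 shares of 200,000: Henrik and Oskar each take 200,000.

Henrik receives 200,000.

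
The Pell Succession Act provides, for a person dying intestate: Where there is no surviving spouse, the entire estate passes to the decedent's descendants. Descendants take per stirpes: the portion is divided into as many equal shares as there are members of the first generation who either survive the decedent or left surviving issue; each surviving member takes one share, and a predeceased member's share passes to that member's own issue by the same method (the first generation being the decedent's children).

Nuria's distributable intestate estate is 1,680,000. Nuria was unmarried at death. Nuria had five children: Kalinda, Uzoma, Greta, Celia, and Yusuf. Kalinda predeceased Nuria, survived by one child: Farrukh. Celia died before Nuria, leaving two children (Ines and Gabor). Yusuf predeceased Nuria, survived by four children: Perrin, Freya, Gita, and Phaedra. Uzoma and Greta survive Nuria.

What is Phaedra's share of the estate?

Phaedra receives 84,000.

The entire 1,680,000 passes to the descendants.
That amount (1,680,000) is divided into 5 shares of 336,000: Uzoma and Greta each take 336,000; Kalinda's 336,000 share passes to Kalinda's issue; Celia's 336,000 share passes to Celia's issue; Yusuf's 336,000 share passes to Yusuf's issue.
Kalinda's share (336,000) passes entirely to Farrukh.
Celia's share (336,000) is divided into 2 shares of 168,000: Ines and Gabor each take 168,000.
Yusuf's share (336,000) is divided into 4 shares of 84,000: Perrin, Freya, Gita, and Phaedra each take 84,000.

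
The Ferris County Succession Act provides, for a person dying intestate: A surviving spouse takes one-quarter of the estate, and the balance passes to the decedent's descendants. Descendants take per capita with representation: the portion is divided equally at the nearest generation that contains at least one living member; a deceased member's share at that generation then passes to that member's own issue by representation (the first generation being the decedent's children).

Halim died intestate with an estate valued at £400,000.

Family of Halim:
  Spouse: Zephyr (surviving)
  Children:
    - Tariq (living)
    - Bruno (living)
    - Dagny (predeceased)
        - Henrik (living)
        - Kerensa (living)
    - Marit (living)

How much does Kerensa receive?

Zephyr takes one-quarter of £400,000 = £100,000. The remaining £300,000 passes to the descendants.
The descendants' portion (£300,000) is divided into 4 shares of £75,000: Tariq, Bruno, and Marit each take £75,000; Dagny's £75,000 share passes to Dagny's issue.
Dagny's share (£75,000) is divided into 2 shares of £37,500: Henrik and Kerensa each take £37,500.

Kerensa receives £37,500.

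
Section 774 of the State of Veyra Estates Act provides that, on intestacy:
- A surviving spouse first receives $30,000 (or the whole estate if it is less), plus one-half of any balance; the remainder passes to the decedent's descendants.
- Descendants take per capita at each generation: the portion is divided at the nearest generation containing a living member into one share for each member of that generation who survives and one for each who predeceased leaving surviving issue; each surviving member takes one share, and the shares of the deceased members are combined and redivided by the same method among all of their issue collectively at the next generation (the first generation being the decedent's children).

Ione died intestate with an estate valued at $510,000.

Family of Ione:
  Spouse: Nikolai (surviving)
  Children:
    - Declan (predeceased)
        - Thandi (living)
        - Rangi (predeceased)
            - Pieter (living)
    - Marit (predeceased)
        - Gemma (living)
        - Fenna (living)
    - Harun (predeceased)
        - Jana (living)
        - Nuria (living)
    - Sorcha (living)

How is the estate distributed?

Nikolai first takes $30,000, leaving a balance of $480,000. Nikolai then takes one-half of the balance ($240,000), for a total of $270,000. The remaining $240,000 passes to the descendants.
The descendants' portion ($240,000) is divided at the children's generation into 4 shares of $60,000. Sorcha takes $60,000. The 3 shares of the deceased (Declan, Marit, and Harun) are combined into a pool of $180,000.
That pool ($180,000) is divided at the grandchildren's generation into 6 shares of $30,000. Thandi, Gemma, Fenna, Jana, and Nuria each take $30,000. The remaining share for the deceased Rangi ($30,000) is carried to the next generation.
That pool ($30,000) passes entirely to Pieter, the sole taker at the great-grandchildren's generation.

Nikolai: $270,000; Thandi: $30,000; Pieter: $30,000; Gemma: $30,000; Fenna: $30,000; Jana: $30,000; Nuria: $30,000; Sorcha: $60,000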